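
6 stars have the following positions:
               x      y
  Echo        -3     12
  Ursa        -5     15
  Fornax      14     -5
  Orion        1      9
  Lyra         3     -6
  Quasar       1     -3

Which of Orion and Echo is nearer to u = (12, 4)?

Compare squared distances:
d²(u, Orion) = (12−1)² + (4−9)² = 121 + 25 = 146
d²(u, Echo) = (12−(-3))² + (4−12)² = 225 + 64 = 289
146 < 289, so Orion is closer.

Orion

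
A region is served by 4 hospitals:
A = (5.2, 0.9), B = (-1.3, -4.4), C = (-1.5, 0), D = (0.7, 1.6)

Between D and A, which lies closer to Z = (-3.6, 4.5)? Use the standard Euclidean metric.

Compare squared distances:
|ZD|² = (-3.6−0.7)² + (4.5−1.6)² = 18.49 + 8.41 = 26.9
|ZA|² = (-3.6−5.2)² + (4.5−0.9)² = 77.44 + 12.96 = 90.4
26.9 < 90.4, so D is closer.

D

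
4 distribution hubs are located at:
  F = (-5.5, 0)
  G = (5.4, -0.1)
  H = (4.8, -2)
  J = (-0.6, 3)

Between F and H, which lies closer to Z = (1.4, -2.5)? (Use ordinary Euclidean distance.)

H

Compare squared distances:
|ZF|² = (1.4−(-5.5))² + (-2.5−0)² = 47.61 + 6.25 = 53.86
|ZH|² = (1.4−4.8)² + (-2.5−(-2))² = 11.56 + 0.25 = 11.81
53.86 > 11.81, so H is closer.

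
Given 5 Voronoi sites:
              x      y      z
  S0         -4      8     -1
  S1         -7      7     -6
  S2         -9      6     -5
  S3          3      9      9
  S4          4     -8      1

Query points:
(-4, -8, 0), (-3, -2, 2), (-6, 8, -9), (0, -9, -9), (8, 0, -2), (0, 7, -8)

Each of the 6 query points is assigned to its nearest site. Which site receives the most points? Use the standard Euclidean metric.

(-4, -8, 0) — d² to each: S0:257, S1:270, S2:246, S3:419, S4:65 → nearest is S4
(-3, -2, 2) — d² to each: S0:110, S1:161, S2:149, S3:206, S4:86 → nearest is S4
(-6, 8, -9) — d² to each: S0:68, S1:11, S2:29, S3:406, S4:456 → nearest is S1
(0, -9, -9) — d² to each: S0:369, S1:314, S2:322, S3:657, S4:117 → nearest is S4
(8, 0, -2) — d² to each: S0:209, S1:290, S2:334, S3:227, S4:89 → nearest is S4
(0, 7, -8) — d² to each: S0:66, S1:53, S2:91, S3:302, S4:322 → nearest is S1
Tally — S1:2, S4:4. S4 captures the most (4).

S4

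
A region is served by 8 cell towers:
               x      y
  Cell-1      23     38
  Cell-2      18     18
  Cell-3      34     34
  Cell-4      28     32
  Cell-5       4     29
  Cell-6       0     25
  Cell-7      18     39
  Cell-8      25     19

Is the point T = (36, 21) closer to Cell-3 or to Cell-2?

Cell-3

Compare squared distances:
d²(T, Cell-3) = (36−34)² + (21−34)² = 4 + 169 = 173
d²(T, Cell-2) = (36−18)² + (21−18)² = 324 + 9 = 333
173 < 333, so Cell-3 is closer.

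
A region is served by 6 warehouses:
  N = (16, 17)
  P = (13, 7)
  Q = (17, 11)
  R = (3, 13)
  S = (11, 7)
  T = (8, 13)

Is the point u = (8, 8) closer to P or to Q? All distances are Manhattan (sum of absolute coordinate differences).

P

d(u,P) = |8−13| + |8−7| = 5 + 1 = 6
d(u,Q) = |8−17| + |8−11| = 9 + 3 = 12
6 < 12, so P is closer.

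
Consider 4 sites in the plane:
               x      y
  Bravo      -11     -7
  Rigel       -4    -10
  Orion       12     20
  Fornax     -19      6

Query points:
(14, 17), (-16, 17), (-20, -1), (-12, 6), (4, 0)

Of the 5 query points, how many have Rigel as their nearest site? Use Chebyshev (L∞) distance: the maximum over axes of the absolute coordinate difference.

(14, 17) — d to each: Bravo:25, Rigel:27, Orion:3, Fornax:33 → nearest is Orion
(-16, 17) — d to each: Bravo:24, Rigel:27, Orion:28, Fornax:11 → nearest is Fornax
(-20, -1) — d to each: Bravo:9, Rigel:16, Orion:32, Fornax:7 → nearest is Fornax
(-12, 6) — d to each: Bravo:13, Rigel:16, Orion:24, Fornax:7 → nearest is Fornax
(4, 0) — d to each: Bravo:15, Rigel:10, Orion:20, Fornax:23 → nearest is Rigel
1 of the 5 points has Rigel as nearest.

1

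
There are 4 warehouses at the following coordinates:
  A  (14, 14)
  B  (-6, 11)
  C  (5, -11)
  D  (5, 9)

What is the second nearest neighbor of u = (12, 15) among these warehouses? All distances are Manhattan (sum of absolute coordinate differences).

d(u,A) = 2 + 1 = 3
d(u,B) = 18 + 4 = 22
d(u,C) = 7 + 26 = 33
d(u,D) = 7 + 6 = 13
Sorted ascending: A, D, B, … — the second-nearest is D.

D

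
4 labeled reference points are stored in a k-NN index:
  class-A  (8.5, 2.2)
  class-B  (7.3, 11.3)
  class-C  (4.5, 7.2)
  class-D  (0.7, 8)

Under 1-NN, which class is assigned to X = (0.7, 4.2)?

Compare squared distances (the ordering matches that of the actual distances):
d²(X, class-A) = 60.84 + 4 = 64.84
d²(X, class-B) = 43.56 + 50.41 = 93.97
d²(X, class-C) = 14.44 + 9 = 23.44
d²(X, class-D) = 0 + 14.44 = 14.44
Minimum is at class-D.

class-D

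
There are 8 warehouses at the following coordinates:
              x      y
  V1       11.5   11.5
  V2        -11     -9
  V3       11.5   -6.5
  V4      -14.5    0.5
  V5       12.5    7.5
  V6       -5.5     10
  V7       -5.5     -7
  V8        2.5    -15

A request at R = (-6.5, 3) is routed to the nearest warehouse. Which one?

Squared Euclidean distances:
|RV1|² = 324 + 72.25 = 396.25
|RV2|² = 20.25 + 144 = 164.25
|RV3|² = 324 + 90.25 = 414.25
|RV4|² = 64 + 6.25 = 70.25
|RV5|² = 361 + 20.25 = 381.25
|RV6|² = 1 + 49 = 50
|RV7|² = 1 + 100 = 101
|RV8|² = 81 + 324 = 405
V6 is nearest.

V6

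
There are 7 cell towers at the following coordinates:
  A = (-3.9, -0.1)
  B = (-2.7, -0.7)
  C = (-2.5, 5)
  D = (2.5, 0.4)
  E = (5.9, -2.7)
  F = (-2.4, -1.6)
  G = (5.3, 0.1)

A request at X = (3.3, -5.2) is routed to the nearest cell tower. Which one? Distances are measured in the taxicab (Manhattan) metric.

d(X,A) = |3.3−(-3.9)| + |-5.2−(-0.1)| = 7.2 + 5.1 = 12.3
d(X,B) = |3.3−(-2.7)| + |-5.2−(-0.7)| = 6 + 4.5 = 10.5
d(X,C) = |3.3−(-2.5)| + |-5.2−5| = 5.8 + 10.2 = 16
d(X,D) = |3.3−2.5| + |-5.2−0.4| = 0.8 + 5.6 = 6.4
d(X,E) = |3.3−5.9| + |-5.2−(-2.7)| = 2.6 + 2.5 = 5.1
d(X,F) = |3.3−(-2.4)| + |-5.2−(-1.6)| = 5.7 + 3.6 = 9.3
d(X,G) = |3.3−5.3| + |-5.2−0.1| = 2 + 5.3 = 7.3
E is nearest.

E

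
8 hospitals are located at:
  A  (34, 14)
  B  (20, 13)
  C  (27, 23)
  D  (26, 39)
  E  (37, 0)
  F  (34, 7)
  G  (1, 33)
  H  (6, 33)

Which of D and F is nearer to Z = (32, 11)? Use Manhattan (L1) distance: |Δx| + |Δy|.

d(Z,D) = |32−26| + |11−39| = 6 + 28 = 34
d(Z,F) = |32−34| + |11−7| = 2 + 4 = 6
34 > 6, so F is closer.

F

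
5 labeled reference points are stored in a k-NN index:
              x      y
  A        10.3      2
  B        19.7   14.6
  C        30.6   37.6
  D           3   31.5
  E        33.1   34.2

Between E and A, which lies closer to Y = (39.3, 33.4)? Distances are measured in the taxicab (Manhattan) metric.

E

d(Y,E) = |39.3−33.1| + |33.4−34.2| = 6.2 + 0.8 = 7
d(Y,A) = |39.3−10.3| + |33.4−2| = 29 + 31.4 = 60.4
7 < 60.4, so E is closer.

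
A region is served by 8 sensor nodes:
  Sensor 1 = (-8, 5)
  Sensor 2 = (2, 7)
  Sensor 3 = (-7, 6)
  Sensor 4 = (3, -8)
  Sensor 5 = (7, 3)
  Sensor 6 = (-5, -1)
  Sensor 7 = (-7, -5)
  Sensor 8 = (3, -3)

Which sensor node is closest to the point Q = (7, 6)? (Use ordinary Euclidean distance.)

Sensor 5

Squared Euclidean distances:
d²(Q, Sensor 1) = (7−(-8))² + (6−5)² = 225 + 1 = 226
d²(Q, Sensor 2) = (7−2)² + (6−7)² = 25 + 1 = 26
d²(Q, Sensor 3) = (7−(-7))² + (6−6)² = 196 + 0 = 196
d²(Q, Sensor 4) = (7−3)² + (6−(-8))² = 16 + 196 = 212
d²(Q, Sensor 5) = (7−7)² + (6−3)² = 0 + 9 = 9
d²(Q, Sensor 6) = (7−(-5))² + (6−(-1))² = 144 + 49 = 193
d²(Q, Sensor 7) = (7−(-7))² + (6−(-5))² = 196 + 121 = 317
d²(Q, Sensor 8) = (7−3)² + (6−(-3))² = 16 + 81 = 97
Sensor 5 is nearest.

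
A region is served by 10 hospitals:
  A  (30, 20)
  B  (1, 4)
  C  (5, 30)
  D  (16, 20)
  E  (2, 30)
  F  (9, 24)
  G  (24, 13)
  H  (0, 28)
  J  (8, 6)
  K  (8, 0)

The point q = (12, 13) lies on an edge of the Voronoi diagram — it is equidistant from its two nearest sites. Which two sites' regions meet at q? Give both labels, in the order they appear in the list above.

Squared distances from q to each site:
|qA|² = 324 + 49 = 373
|qB|² = 121 + 81 = 202
|qC|² = 49 + 289 = 338
|qD|² = 16 + 49 = 65
|qE|² = 100 + 289 = 389
|qF|² = 9 + 121 = 130
|qG|² = 144 + 0 = 144
|qH|² = 144 + 225 = 369
|qJ|² = 16 + 49 = 65
|qK|² = 16 + 169 = 185
q is equidistant from D and J (both at squared distance 65), and every other site is strictly farther — so q lies on the D–J Voronoi edge.

D and J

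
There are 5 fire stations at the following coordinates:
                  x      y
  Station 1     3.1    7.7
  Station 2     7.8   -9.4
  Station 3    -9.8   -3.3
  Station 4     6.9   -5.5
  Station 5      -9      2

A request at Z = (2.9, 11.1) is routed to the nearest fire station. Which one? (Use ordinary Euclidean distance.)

Compare squared distances (the ordering matches that of the actual distances):
d²(Z, Station 1) = (2.9−3.1)² + (11.1−7.7)² = 0.04 + 11.56 = 11.6
d²(Z, Station 2) = (2.9−7.8)² + (11.1−(-9.4))² = 24.01 + 420.25 = 444.26
d²(Z, Station 3) = (2.9−(-9.8))² + (11.1−(-3.3))² = 161.29 + 207.36 = 368.65
d²(Z, Station 4) = (2.9−6.9)² + (11.1−(-5.5))² = 16 + 275.56 = 291.56
d²(Z, Station 5) = (2.9−(-9))² + (11.1−2)² = 141.61 + 82.81 = 224.42
Station 1 is nearest.

Station 1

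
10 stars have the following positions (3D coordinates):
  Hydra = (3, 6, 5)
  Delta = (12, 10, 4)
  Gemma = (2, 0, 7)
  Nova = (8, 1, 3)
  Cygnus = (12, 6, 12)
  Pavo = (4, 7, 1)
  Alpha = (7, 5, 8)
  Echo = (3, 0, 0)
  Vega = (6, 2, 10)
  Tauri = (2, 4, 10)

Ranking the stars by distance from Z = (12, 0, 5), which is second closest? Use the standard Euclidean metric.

Squared Euclidean distances:
d²(Z, Hydra) = (12−3)² + (0−6)² + (5−5)² = 81 + 36 + 0 = 117
d²(Z, Delta) = (12−12)² + (0−10)² + (5−4)² = 0 + 100 + 1 = 101
d²(Z, Gemma) = (12−2)² + (0−0)² + (5−7)² = 100 + 0 + 4 = 104
d²(Z, Nova) = (12−8)² + (0−1)² + (5−3)² = 16 + 1 + 4 = 21
d²(Z, Cygnus) = (12−12)² + (0−6)² + (5−12)² = 0 + 36 + 49 = 85
d²(Z, Pavo) = (12−4)² + (0−7)² + (5−1)² = 64 + 49 + 16 = 129
d²(Z, Alpha) = (12−7)² + (0−5)² + (5−8)² = 25 + 25 + 9 = 59
d²(Z, Echo) = (12−3)² + (0−0)² + (5−0)² = 81 + 0 + 25 = 106
d²(Z, Vega) = (12−6)² + (0−2)² + (5−10)² = 36 + 4 + 25 = 65
d²(Z, Tauri) = (12−2)² + (0−4)² + (5−10)² = 100 + 16 + 25 = 141
Sorted ascending: Nova, Alpha, Vega, … — the second-nearest is Alpha.

Alpha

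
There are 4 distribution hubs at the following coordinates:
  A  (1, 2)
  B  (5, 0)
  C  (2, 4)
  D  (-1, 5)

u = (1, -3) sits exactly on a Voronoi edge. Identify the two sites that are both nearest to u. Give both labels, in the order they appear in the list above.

A and B

Squared distances from u to each site:
|uA|² = (1−1)² + (-3−2)² = 0 + 25 = 25
|uB|² = (1−5)² + (-3−0)² = 16 + 9 = 25
|uC|² = (1−2)² + (-3−4)² = 1 + 49 = 50
|uD|² = (1−(-1))² + (-3−5)² = 4 + 64 = 68
u is equidistant from A and B (both at squared distance 25), and every other site is strictly farther — so u lies on the A–B Voronoi edge.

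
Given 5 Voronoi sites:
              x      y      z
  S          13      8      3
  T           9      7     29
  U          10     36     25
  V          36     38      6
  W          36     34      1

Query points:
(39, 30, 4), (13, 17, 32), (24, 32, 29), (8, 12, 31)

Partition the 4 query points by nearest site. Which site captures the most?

(39, 30, 4) — d² to each: S:1161, T:2054, U:1318, V:77, W:34 → nearest is W
(13, 17, 32) — d² to each: S:922, T:125, U:419, V:1646, W:1779 → nearest is T
(24, 32, 29) — d² to each: S:1373, T:850, U:228, V:709, W:932 → nearest is U
(8, 12, 31) — d² to each: S:825, T:30, U:616, V:2085, W:2168 → nearest is T
Tally — T:2, U:1, W:1. T captures the most (2).

T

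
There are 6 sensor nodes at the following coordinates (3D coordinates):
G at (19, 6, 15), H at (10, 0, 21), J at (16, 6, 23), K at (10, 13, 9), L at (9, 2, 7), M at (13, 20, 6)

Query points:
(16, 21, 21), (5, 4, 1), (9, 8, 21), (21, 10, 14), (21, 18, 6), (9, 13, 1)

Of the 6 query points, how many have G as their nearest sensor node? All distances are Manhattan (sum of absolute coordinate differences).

1

(16, 21, 21) — d to each: G:24, H:27, J:17, K:26, L:40, M:19 → nearest is J
(5, 4, 1) — d to each: G:30, H:29, J:35, K:22, L:12, M:29 → nearest is L
(9, 8, 21) — d to each: G:18, H:9, J:11, K:18, L:20, M:31 → nearest is H
(21, 10, 14) — d to each: G:7, H:28, J:18, K:19, L:27, M:26 → nearest is G
(21, 18, 6) — d to each: G:23, H:44, J:34, K:19, L:29, M:10 → nearest is M
(9, 13, 1) — d to each: G:31, H:34, J:36, K:9, L:17, M:16 → nearest is K
1 of the 6 points has G as nearest.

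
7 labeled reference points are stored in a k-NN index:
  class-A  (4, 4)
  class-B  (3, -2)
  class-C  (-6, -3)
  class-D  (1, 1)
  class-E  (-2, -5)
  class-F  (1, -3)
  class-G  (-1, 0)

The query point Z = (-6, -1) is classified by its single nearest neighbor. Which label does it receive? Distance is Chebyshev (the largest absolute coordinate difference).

class-C

d(Z, class-A) = max(10, 5) = 10
d(Z, class-B) = max(9, 1) = 9
d(Z, class-C) = max(0, 2) = 2
d(Z, class-D) = max(7, 2) = 7
d(Z, class-E) = max(4, 4) = 4
d(Z, class-F) = max(7, 2) = 7
d(Z, class-G) = max(5, 1) = 5
The smallest is to class-C, so Z lies in the Voronoi region of class-C.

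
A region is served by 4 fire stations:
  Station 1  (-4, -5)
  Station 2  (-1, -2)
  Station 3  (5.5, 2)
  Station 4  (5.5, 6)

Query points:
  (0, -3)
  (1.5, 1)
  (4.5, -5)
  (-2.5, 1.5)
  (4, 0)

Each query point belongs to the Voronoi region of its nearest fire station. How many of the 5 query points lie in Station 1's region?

(0, -3) — d² to each: Station 1:20, Station 2:2, Station 3:55.25, Station 4:111.25 → nearest is Station 2
(1.5, 1) — d² to each: Station 1:66.25, Station 2:15.25, Station 3:17, Station 4:41 → nearest is Station 2
(4.5, -5) — d² to each: Station 1:72.25, Station 2:39.25, Station 3:50, Station 4:122 → nearest is Station 2
(-2.5, 1.5) — d² to each: Station 1:44.5, Station 2:14.5, Station 3:64.25, Station 4:84.25 → nearest is Station 2
(4, 0) — d² to each: Station 1:89, Station 2:29, Station 3:6.25, Station 4:38.25 → nearest is Station 3
0 of the 5 points have Station 1 as nearest.

0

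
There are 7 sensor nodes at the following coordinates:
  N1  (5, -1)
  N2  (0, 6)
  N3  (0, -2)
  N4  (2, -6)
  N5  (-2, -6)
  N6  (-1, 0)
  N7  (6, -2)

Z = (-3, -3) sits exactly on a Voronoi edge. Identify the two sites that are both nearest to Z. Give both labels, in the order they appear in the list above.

N3 and N5

Squared distances from Z to each site:
|ZN1|² = 64 + 4 = 68
|ZN2|² = 9 + 81 = 90
|ZN3|² = 9 + 1 = 10
|ZN4|² = 25 + 9 = 34
|ZN5|² = 1 + 9 = 10
|ZN6|² = 4 + 9 = 13
|ZN7|² = 81 + 1 = 82
Z is equidistant from N3 and N5 (both at squared distance 10), and every other site is strictly farther — so Z lies on the N3–N5 Voronoi edge.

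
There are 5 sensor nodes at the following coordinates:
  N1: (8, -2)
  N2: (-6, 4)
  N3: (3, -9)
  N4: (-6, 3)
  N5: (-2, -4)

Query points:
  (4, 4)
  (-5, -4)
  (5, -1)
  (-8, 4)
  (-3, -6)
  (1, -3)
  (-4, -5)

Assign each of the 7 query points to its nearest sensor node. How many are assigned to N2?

1

(4, 4) — d² to each: N1:52, N2:100, N3:170, N4:101, N5:100 → nearest is N1
(-5, -4) — d² to each: N1:173, N2:65, N3:89, N4:50, N5:9 → nearest is N5
(5, -1) — d² to each: N1:10, N2:146, N3:68, N4:137, N5:58 → nearest is N1
(-8, 4) — d² to each: N1:292, N2:4, N3:290, N4:5, N5:100 → nearest is N2
(-3, -6) — d² to each: N1:137, N2:109, N3:45, N4:90, N5:5 → nearest is N5
(1, -3) — d² to each: N1:50, N2:98, N3:40, N4:85, N5:10 → nearest is N5
(-4, -5) — d² to each: N1:153, N2:85, N3:65, N4:68, N5:5 → nearest is N5
1 of the 7 points has N2 as nearest.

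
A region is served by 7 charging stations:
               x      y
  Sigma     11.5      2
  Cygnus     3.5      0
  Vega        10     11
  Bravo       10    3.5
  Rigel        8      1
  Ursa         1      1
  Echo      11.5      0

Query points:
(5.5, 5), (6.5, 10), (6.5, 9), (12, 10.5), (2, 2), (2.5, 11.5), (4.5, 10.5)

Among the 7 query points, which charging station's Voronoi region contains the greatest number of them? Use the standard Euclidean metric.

(5.5, 5) — d² to each: Sigma:45, Cygnus:29, Vega:56.25, Bravo:22.5, Rigel:22.25, Ursa:36.25, Echo:61 → nearest is Rigel
(6.5, 10) — d² to each: Sigma:89, Cygnus:109, Vega:13.25, Bravo:54.5, Rigel:83.25, Ursa:111.25, Echo:125 → nearest is Vega
(6.5, 9) — d² to each: Sigma:74, Cygnus:90, Vega:16.25, Bravo:42.5, Rigel:66.25, Ursa:94.25, Echo:106 → nearest is Vega
(12, 10.5) — d² to each: Sigma:72.5, Cygnus:182.5, Vega:4.25, Bravo:53, Rigel:106.25, Ursa:211.25, Echo:110.5 → nearest is Vega
(2, 2) — d² to each: Sigma:90.25, Cygnus:6.25, Vega:145, Bravo:66.25, Rigel:37, Ursa:2, Echo:94.25 → nearest is Ursa
(2.5, 11.5) — d² to each: Sigma:171.25, Cygnus:133.25, Vega:56.5, Bravo:120.25, Rigel:140.5, Ursa:112.5, Echo:213.25 → nearest is Vega
(4.5, 10.5) — d² to each: Sigma:121.25, Cygnus:111.25, Vega:30.5, Bravo:79.25, Rigel:102.5, Ursa:102.5, Echo:159.25 → nearest is Vega
Tally — Vega:5, Rigel:1, Ursa:1. Vega captures the most (5).

Vega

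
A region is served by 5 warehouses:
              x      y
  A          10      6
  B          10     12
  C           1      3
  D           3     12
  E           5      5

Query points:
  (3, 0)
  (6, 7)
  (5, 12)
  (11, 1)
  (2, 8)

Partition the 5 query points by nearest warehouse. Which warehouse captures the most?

(3, 0) — d² to each: A:85, B:193, C:13, D:144, E:29 → nearest is C
(6, 7) — d² to each: A:17, B:41, C:41, D:34, E:5 → nearest is E
(5, 12) — d² to each: A:61, B:25, C:97, D:4, E:49 → nearest is D
(11, 1) — d² to each: A:26, B:122, C:104, D:185, E:52 → nearest is A
(2, 8) — d² to each: A:68, B:80, C:26, D:17, E:18 → nearest is D
Tally — A:1, C:1, D:2, E:1. D captures the most (2).

D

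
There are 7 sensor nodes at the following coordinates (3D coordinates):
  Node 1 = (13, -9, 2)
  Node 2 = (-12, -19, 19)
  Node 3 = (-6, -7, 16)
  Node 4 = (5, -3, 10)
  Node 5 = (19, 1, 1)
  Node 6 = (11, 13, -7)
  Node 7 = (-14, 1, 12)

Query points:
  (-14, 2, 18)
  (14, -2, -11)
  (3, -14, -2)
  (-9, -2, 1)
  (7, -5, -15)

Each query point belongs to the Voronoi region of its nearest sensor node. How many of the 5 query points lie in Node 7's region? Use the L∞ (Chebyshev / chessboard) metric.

(-14, 2, 18) — d to each: Node 1:27, Node 2:21, Node 3:9, Node 4:19, Node 5:33, Node 6:25, Node 7:6 → nearest is Node 7
(14, -2, -11) — d to each: Node 1:13, Node 2:30, Node 3:27, Node 4:21, Node 5:12, Node 6:15, Node 7:28 → nearest is Node 5
(3, -14, -2) — d to each: Node 1:10, Node 2:21, Node 3:18, Node 4:12, Node 5:16, Node 6:27, Node 7:17 → nearest is Node 1
(-9, -2, 1) — d to each: Node 1:22, Node 2:18, Node 3:15, Node 4:14, Node 5:28, Node 6:20, Node 7:11 → nearest is Node 7
(7, -5, -15) — d to each: Node 1:17, Node 2:34, Node 3:31, Node 4:25, Node 5:16, Node 6:18, Node 7:27 → nearest is Node 5
2 of the 5 points have Node 7 as nearest.

2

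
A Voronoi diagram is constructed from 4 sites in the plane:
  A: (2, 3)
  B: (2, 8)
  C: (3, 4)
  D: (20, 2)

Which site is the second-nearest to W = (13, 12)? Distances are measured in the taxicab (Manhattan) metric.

D

d(W,A) = |13−2| + |12−3| = 11 + 9 = 20
d(W,B) = |13−2| + |12−8| = 11 + 4 = 15
d(W,C) = |13−3| + |12−4| = 10 + 8 = 18
d(W,D) = |13−20| + |12−2| = 7 + 10 = 17
Sorted ascending: B, D, C, … — the second-nearest is D.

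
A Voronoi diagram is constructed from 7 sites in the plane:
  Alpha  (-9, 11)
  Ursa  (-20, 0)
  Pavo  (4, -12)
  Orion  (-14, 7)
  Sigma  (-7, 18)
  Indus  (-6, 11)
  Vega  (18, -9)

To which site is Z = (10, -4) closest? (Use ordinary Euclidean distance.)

Vega

Since √ is increasing, it suffices to compare squared distances:
d²(Z, Alpha) = (10−(-9))² + (-4−11)² = 361 + 225 = 586
d²(Z, Ursa) = (10−(-20))² + (-4−0)² = 900 + 16 = 916
d²(Z, Pavo) = (10−4)² + (-4−(-12))² = 36 + 64 = 100
d²(Z, Orion) = (10−(-14))² + (-4−7)² = 576 + 121 = 697
d²(Z, Sigma) = (10−(-7))² + (-4−18)² = 289 + 484 = 773
d²(Z, Indus) = (10−(-6))² + (-4−11)² = 256 + 225 = 481
d²(Z, Vega) = (10−18)² + (-4−(-9))² = 64 + 25 = 89
Minimum is at Vega.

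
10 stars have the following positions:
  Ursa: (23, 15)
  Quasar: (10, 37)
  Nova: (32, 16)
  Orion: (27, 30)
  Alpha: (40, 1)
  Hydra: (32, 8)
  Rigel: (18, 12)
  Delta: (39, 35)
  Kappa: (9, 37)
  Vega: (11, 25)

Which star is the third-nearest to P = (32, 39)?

Quasar

Squared Euclidean distances:
d²(P, Ursa) = (32−23)² + (39−15)² = 81 + 576 = 657
d²(P, Quasar) = (32−10)² + (39−37)² = 484 + 4 = 488
d²(P, Nova) = (32−32)² + (39−16)² = 0 + 529 = 529
d²(P, Orion) = (32−27)² + (39−30)² = 25 + 81 = 106
d²(P, Alpha) = (32−40)² + (39−1)² = 64 + 1444 = 1508
d²(P, Hydra) = (32−32)² + (39−8)² = 0 + 961 = 961
d²(P, Rigel) = (32−18)² + (39−12)² = 196 + 729 = 925
d²(P, Delta) = (32−39)² + (39−35)² = 49 + 16 = 65
d²(P, Kappa) = (32−9)² + (39−37)² = 529 + 4 = 533
d²(P, Vega) = (32−11)² + (39−25)² = 441 + 196 = 637
Sorted ascending: Delta, Orion, Quasar, Nova, … — the third-nearest is Quasar.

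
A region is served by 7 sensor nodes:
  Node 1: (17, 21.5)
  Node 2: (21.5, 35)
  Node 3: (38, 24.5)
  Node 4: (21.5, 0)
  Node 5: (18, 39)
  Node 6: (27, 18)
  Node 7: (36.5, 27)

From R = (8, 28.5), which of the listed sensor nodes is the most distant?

Squared Euclidean distances:
d²(R, Node 1) = (8−17)² + (28.5−21.5)² = 81 + 49 = 130
d²(R, Node 2) = (8−21.5)² + (28.5−35)² = 182.25 + 42.25 = 224.5
d²(R, Node 3) = (8−38)² + (28.5−24.5)² = 900 + 16 = 916
d²(R, Node 4) = (8−21.5)² + (28.5−0)² = 182.25 + 812.25 = 994.5
d²(R, Node 5) = (8−18)² + (28.5−39)² = 100 + 110.25 = 210.25
d²(R, Node 6) = (8−27)² + (28.5−18)² = 361 + 110.25 = 471.25
d²(R, Node 7) = (8−36.5)² + (28.5−27)² = 812.25 + 2.25 = 814.5
The largest is to Node 4.

Node 4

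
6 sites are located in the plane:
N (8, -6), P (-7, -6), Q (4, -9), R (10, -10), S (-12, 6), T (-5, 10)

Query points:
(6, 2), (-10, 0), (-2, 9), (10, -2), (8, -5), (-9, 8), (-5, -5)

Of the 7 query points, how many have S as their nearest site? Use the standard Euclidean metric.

(6, 2) — d² to each: N:68, P:233, Q:125, R:160, S:340, T:185 → nearest is N
(-10, 0) — d² to each: N:360, P:45, Q:277, R:500, S:40, T:125 → nearest is S
(-2, 9) — d² to each: N:325, P:250, Q:360, R:505, S:109, T:10 → nearest is T
(10, -2) — d² to each: N:20, P:305, Q:85, R:64, S:548, T:369 → nearest is N
(8, -5) — d² to each: N:1, P:226, Q:32, R:29, S:521, T:394 → nearest is N
(-9, 8) — d² to each: N:485, P:200, Q:458, R:685, S:13, T:20 → nearest is S
(-5, -5) — d² to each: N:170, P:5, Q:97, R:250, S:170, T:225 → nearest is P
2 of the 7 points have S as nearest.

2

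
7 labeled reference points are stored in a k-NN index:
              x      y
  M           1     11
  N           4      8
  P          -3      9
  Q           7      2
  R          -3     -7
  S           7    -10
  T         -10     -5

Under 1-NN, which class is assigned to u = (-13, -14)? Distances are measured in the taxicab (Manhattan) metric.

T

d(u,M) = |-13−1| + |-14−11| = 14 + 25 = 39
d(u,N) = |-13−4| + |-14−8| = 17 + 22 = 39
d(u,P) = |-13−(-3)| + |-14−9| = 10 + 23 = 33
d(u,Q) = |-13−7| + |-14−2| = 20 + 16 = 36
d(u,R) = |-13−(-3)| + |-14−(-7)| = 10 + 7 = 17
d(u,S) = |-13−7| + |-14−(-10)| = 20 + 4 = 24
d(u,T) = |-13−(-10)| + |-14−(-5)| = 3 + 9 = 12
T is nearest.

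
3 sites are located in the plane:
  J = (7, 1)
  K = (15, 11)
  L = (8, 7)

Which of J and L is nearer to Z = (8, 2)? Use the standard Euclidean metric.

J

Compare squared distances:
|ZJ|² = (8−7)² + (2−1)² = 1 + 1 = 2
|ZL|² = (8−8)² + (2−7)² = 0 + 25 = 25
2 < 25, so J is closer.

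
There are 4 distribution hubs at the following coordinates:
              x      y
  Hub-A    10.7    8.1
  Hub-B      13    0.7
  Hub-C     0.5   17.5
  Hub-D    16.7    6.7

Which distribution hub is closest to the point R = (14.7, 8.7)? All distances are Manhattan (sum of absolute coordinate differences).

d(R, Hub-A) = |14.7−10.7| + |8.7−8.1| = 4 + 0.6 = 4.6
d(R, Hub-B) = |14.7−13| + |8.7−0.7| = 1.7 + 8 = 9.7
d(R, Hub-C) = |14.7−0.5| + |8.7−17.5| = 14.2 + 8.8 = 23
d(R, Hub-D) = |14.7−16.7| + |8.7−6.7| = 2 + 2 = 4
The smallest is to Hub-D, so R lies in the Voronoi region of Hub-D.

Hub-D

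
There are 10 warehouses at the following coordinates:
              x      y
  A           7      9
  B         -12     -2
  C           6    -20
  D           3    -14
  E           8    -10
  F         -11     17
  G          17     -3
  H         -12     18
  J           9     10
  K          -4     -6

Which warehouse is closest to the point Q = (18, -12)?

G

Compare squared distances (the ordering matches that of the actual distances):
|QA|² = 121 + 441 = 562
|QB|² = 900 + 100 = 1000
|QC|² = 144 + 64 = 208
|QD|² = 225 + 4 = 229
|QE|² = 100 + 4 = 104
|QF|² = 841 + 841 = 1682
|QG|² = 1 + 81 = 82
|QH|² = 900 + 900 = 1800
|QJ|² = 81 + 484 = 565
|QK|² = 484 + 36 = 520
Minimum is at G.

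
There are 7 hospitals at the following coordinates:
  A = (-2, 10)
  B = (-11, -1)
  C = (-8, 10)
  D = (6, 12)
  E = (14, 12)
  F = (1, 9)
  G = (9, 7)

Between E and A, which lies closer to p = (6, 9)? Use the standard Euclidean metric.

Compare squared distances:
|pE|² = (6−14)² + (9−12)² = 64 + 9 = 73
|pA|² = (6−(-2))² + (9−10)² = 64 + 1 = 65
73 > 65, so A is closer.

A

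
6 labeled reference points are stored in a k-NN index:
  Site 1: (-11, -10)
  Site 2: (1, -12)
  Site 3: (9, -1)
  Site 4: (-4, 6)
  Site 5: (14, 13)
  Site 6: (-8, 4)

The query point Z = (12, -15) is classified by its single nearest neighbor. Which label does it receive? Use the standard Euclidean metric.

Site 2

Squared Euclidean distances:
d²(Z, Site 1) = 529 + 25 = 554
d²(Z, Site 2) = 121 + 9 = 130
d²(Z, Site 3) = 9 + 196 = 205
d²(Z, Site 4) = 256 + 441 = 697
d²(Z, Site 5) = 4 + 784 = 788
d²(Z, Site 6) = 400 + 361 = 761
The smallest is to Site 2, so Z lies in the Voronoi region of Site 2.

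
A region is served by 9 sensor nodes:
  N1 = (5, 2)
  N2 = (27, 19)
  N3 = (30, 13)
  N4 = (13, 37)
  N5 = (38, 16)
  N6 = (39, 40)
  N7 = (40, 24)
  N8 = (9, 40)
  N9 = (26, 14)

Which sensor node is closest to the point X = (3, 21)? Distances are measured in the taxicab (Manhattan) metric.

d(X,N1) = 2 + 19 = 21
d(X,N2) = 24 + 2 = 26
d(X,N3) = 27 + 8 = 35
d(X,N4) = 10 + 16 = 26
d(X,N5) = 35 + 5 = 40
d(X,N6) = 36 + 19 = 55
d(X,N7) = 37 + 3 = 40
d(X,N8) = 6 + 19 = 25
d(X,N9) = 23 + 7 = 30
N1 is nearest.

N1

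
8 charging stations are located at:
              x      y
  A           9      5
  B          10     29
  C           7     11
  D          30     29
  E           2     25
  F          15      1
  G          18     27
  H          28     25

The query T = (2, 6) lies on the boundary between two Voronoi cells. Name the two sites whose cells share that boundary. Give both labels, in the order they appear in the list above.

A and C

Squared distances from T to each site:
|TA|² = 49 + 1 = 50
|TB|² = 64 + 529 = 593
|TC|² = 25 + 25 = 50
|TD|² = 784 + 529 = 1313
|TE|² = 0 + 361 = 361
|TF|² = 169 + 25 = 194
|TG|² = 256 + 441 = 697
|TH|² = 676 + 361 = 1037
T is equidistant from A and C (both at squared distance 50), and every other site is strictly farther — so T lies on the A–C Voronoi edge.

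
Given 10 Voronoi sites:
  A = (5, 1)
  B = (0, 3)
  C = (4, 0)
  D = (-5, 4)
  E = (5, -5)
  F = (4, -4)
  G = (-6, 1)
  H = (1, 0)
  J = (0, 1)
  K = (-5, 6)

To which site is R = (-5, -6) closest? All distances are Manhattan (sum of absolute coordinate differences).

d(R,A) = 10 + 7 = 17
d(R,B) = 5 + 9 = 14
d(R,C) = 9 + 6 = 15
d(R,D) = 0 + 10 = 10
d(R,E) = 10 + 1 = 11
d(R,F) = 9 + 2 = 11
d(R,G) = 1 + 7 = 8
d(R,H) = 6 + 6 = 12
d(R,J) = 5 + 7 = 12
d(R,K) = 0 + 12 = 12
Minimum is at G.

G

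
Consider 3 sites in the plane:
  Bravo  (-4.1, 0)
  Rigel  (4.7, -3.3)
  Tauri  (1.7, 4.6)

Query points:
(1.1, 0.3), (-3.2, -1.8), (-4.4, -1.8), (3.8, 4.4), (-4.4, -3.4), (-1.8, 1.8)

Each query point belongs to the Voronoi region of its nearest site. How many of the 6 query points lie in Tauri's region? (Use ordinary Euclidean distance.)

(1.1, 0.3) — d² to each: Bravo:27.13, Rigel:25.92, Tauri:18.85 → nearest is Tauri
(-3.2, -1.8) — d² to each: Bravo:4.05, Rigel:64.66, Tauri:64.97 → nearest is Bravo
(-4.4, -1.8) — d² to each: Bravo:3.33, Rigel:85.06, Tauri:78.17 → nearest is Bravo
(3.8, 4.4) — d² to each: Bravo:81.77, Rigel:60.1, Tauri:4.45 → nearest is Tauri
(-4.4, -3.4) — d² to each: Bravo:11.65, Rigel:82.82, Tauri:101.21 → nearest is Bravo
(-1.8, 1.8) — d² to each: Bravo:8.53, Rigel:68.26, Tauri:20.09 → nearest is Bravo
2 of the 6 points have Tauri as nearest.

2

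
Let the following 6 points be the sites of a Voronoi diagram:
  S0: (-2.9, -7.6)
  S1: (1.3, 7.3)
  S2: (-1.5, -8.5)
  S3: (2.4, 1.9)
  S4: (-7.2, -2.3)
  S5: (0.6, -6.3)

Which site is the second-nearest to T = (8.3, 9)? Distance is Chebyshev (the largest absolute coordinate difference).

d(T,S0) = max(11.2, 16.6) = 16.6
d(T,S1) = max(7, 1.7) = 7
d(T,S2) = max(9.8, 17.5) = 17.5
d(T,S3) = max(5.9, 7.1) = 7.1
d(T,S4) = max(15.5, 11.3) = 15.5
d(T,S5) = max(7.7, 15.3) = 15.3
Sorted ascending: S1, S3, S5, … — the second-nearest is S3.

S3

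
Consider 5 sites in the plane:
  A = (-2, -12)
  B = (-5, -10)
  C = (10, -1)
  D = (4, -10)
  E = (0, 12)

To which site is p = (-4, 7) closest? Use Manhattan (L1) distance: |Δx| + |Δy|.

E

d(p,A) = |-4−(-2)| + |7−(-12)| = 2 + 19 = 21
d(p,B) = |-4−(-5)| + |7−(-10)| = 1 + 17 = 18
d(p,C) = |-4−10| + |7−(-1)| = 14 + 8 = 22
d(p,D) = |-4−4| + |7−(-10)| = 8 + 17 = 25
d(p,E) = |-4−0| + |7−12| = 4 + 5 = 9
The smallest is to E, so p lies in the Voronoi region of E.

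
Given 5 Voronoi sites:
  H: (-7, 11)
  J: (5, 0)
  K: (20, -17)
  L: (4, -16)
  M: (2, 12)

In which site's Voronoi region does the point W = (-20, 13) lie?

H

Since √ is increasing, it suffices to compare squared distances:
|WH|² = 169 + 4 = 173
|WJ|² = 625 + 169 = 794
|WK|² = 1600 + 900 = 2500
|WL|² = 576 + 841 = 1417
|WM|² = 484 + 1 = 485
H is nearest.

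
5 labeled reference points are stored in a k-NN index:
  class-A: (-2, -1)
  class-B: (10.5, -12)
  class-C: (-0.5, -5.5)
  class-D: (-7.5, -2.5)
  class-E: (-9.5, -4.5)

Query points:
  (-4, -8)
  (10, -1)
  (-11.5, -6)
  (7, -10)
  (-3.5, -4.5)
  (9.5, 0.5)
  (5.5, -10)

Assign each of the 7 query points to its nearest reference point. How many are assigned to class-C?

2

(-4, -8) — d² to each: class-A:53, class-B:226.25, class-C:18.5, class-D:42.5, class-E:42.5 → nearest is class-C
(10, -1) — d² to each: class-A:144, class-B:121.25, class-C:130.5, class-D:308.5, class-E:392.5 → nearest is class-B
(-11.5, -6) — d² to each: class-A:115.25, class-B:520, class-C:121.25, class-D:28.25, class-E:6.25 → nearest is class-E
(7, -10) — d² to each: class-A:162, class-B:16.25, class-C:76.5, class-D:266.5, class-E:302.5 → nearest is class-B
(-3.5, -4.5) — d² to each: class-A:14.5, class-B:252.25, class-C:10, class-D:20, class-E:36 → nearest is class-C
(9.5, 0.5) — d² to each: class-A:134.5, class-B:157.25, class-C:136, class-D:298, class-E:386 → nearest is class-A
(5.5, -10) — d² to each: class-A:137.25, class-B:29, class-C:56.25, class-D:225.25, class-E:255.25 → nearest is class-B
2 of the 7 points have class-C as nearest.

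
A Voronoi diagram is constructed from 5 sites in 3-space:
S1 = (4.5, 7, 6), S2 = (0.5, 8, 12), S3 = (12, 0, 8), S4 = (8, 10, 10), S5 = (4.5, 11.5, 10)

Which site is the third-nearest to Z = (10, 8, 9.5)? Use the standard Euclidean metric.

S1

Squared Euclidean distances:
|ZS1|² = 30.25 + 1 + 12.25 = 43.5
|ZS2|² = 90.25 + 0 + 6.25 = 96.5
|ZS3|² = 4 + 64 + 2.25 = 70.25
|ZS4|² = 4 + 4 + 0.25 = 8.25
|ZS5|² = 30.25 + 12.25 + 0.25 = 42.75
Sorted ascending: S4, S5, S1, S3, … — the third-nearest is S1.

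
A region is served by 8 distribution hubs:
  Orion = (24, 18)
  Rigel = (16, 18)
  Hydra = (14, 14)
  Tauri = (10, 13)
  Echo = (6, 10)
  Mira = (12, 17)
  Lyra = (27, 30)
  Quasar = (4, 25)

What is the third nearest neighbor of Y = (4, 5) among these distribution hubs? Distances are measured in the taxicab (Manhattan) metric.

d(Y, Orion) = |4−24| + |5−18| = 20 + 13 = 33
d(Y, Rigel) = |4−16| + |5−18| = 12 + 13 = 25
d(Y, Hydra) = |4−14| + |5−14| = 10 + 9 = 19
d(Y, Tauri) = |4−10| + |5−13| = 6 + 8 = 14
d(Y, Echo) = |4−6| + |5−10| = 2 + 5 = 7
d(Y, Mira) = |4−12| + |5−17| = 8 + 12 = 20
d(Y, Lyra) = |4−27| + |5−30| = 23 + 25 = 48
d(Y, Quasar) = |4−4| + |5−25| = 0 + 20 = 20
Sorted ascending: Echo, Tauri, Hydra, Mira, … — the third-nearest is Hydra.

Hydra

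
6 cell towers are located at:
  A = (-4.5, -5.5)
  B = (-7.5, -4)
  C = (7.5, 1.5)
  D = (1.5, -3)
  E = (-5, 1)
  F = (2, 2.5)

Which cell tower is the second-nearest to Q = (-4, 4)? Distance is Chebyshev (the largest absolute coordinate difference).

d(Q,A) = max(0.5, 9.5) = 9.5
d(Q,B) = max(3.5, 8) = 8
d(Q,C) = max(11.5, 2.5) = 11.5
d(Q,D) = max(5.5, 7) = 7
d(Q,E) = max(1, 3) = 3
d(Q,F) = max(6, 1.5) = 6
Sorted ascending: E, F, D, … — the second-nearest is F.

F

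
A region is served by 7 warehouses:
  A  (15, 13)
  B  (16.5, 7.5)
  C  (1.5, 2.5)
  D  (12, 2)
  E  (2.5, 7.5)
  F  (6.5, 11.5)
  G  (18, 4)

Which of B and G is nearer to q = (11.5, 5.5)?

Compare squared distances:
|qB|² = (11.5−16.5)² + (5.5−7.5)² = 25 + 4 = 29
|qG|² = (11.5−18)² + (5.5−4)² = 42.25 + 2.25 = 44.5
29 < 44.5, so B is closer.

B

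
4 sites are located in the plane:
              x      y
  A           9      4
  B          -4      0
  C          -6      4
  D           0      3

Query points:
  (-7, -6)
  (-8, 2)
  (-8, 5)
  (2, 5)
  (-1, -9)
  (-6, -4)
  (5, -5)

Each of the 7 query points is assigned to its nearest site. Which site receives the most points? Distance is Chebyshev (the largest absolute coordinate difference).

(-7, -6) — d to each: A:16, B:6, C:10, D:9 → nearest is B
(-8, 2) — d to each: A:17, B:4, C:2, D:8 → nearest is C
(-8, 5) — d to each: A:17, B:5, C:2, D:8 → nearest is C
(2, 5) — d to each: A:7, B:6, C:8, D:2 → nearest is D
(-1, -9) — d to each: A:13, B:9, C:13, D:12 → nearest is B
(-6, -4) — d to each: A:15, B:4, C:8, D:7 → nearest is B
(5, -5) — d to each: A:9, B:9, C:11, D:8 → nearest is D
Tally — B:3, C:2, D:2. B captures the most (3).

B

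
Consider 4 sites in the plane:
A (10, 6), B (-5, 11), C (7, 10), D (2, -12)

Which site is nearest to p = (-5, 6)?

Since √ is increasing, it suffices to compare squared distances:
|pA|² = (-5−10)² + (6−6)² = 225 + 0 = 225
|pB|² = (-5−(-5))² + (6−11)² = 0 + 25 = 25
|pC|² = (-5−7)² + (6−10)² = 144 + 16 = 160
|pD|² = (-5−2)² + (6−(-12))² = 49 + 324 = 373
Minimum is at B.

B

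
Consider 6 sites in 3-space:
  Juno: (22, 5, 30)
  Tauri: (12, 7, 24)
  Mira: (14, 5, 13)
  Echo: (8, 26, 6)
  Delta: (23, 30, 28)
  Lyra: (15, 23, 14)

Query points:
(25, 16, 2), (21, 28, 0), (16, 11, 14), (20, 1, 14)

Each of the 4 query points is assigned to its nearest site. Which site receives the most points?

(25, 16, 2) — d² to each: Juno:914, Tauri:734, Mira:363, Echo:405, Delta:876, Lyra:293 → nearest is Lyra
(21, 28, 0) — d² to each: Juno:1430, Tauri:1098, Mira:747, Echo:209, Delta:792, Lyra:257 → nearest is Echo
(16, 11, 14) — d² to each: Juno:328, Tauri:132, Mira:41, Echo:353, Delta:606, Lyra:145 → nearest is Mira
(20, 1, 14) — d² to each: Juno:276, Tauri:200, Mira:53, Echo:833, Delta:1046, Lyra:509 → nearest is Mira
Tally — Mira:2, Echo:1, Lyra:1. Mira captures the most (2).

Mira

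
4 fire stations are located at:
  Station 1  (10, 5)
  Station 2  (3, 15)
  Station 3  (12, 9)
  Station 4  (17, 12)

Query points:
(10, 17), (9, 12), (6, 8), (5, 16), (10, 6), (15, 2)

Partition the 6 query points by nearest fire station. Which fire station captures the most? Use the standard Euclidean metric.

Station 1

(10, 17) — d² to each: Station 1:144, Station 2:53, Station 3:68, Station 4:74 → nearest is Station 2
(9, 12) — d² to each: Station 1:50, Station 2:45, Station 3:18, Station 4:64 → nearest is Station 3
(6, 8) — d² to each: Station 1:25, Station 2:58, Station 3:37, Station 4:137 → nearest is Station 1
(5, 16) — d² to each: Station 1:146, Station 2:5, Station 3:98, Station 4:160 → nearest is Station 2
(10, 6) — d² to each: Station 1:1, Station 2:130, Station 3:13, Station 4:85 → nearest is Station 1
(15, 2) — d² to each: Station 1:34, Station 2:313, Station 3:58, Station 4:104 → nearest is Station 1
Tally — Station 1:3, Station 2:2, Station 3:1. Station 1 captures the most (3).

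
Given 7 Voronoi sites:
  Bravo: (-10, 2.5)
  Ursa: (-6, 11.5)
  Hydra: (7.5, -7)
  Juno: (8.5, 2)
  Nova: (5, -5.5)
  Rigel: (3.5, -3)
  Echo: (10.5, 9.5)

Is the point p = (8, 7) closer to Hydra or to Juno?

Compare squared distances:
d²(p, Hydra) = (8−7.5)² + (7−(-7))² = 0.25 + 196 = 196.25
d²(p, Juno) = (8−8.5)² + (7−2)² = 0.25 + 25 = 25.25
196.25 > 25.25, so Juno is closer.

Juno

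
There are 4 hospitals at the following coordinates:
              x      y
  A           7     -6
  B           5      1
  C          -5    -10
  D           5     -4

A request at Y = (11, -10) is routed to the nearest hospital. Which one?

Since √ is increasing, it suffices to compare squared distances:
|YA|² = (11−7)² + (-10−(-6))² = 16 + 16 = 32
|YB|² = (11−5)² + (-10−1)² = 36 + 121 = 157
|YC|² = (11−(-5))² + (-10−(-10))² = 256 + 0 = 256
|YD|² = (11−5)² + (-10−(-4))² = 36 + 36 = 72
Minimum is at A.

A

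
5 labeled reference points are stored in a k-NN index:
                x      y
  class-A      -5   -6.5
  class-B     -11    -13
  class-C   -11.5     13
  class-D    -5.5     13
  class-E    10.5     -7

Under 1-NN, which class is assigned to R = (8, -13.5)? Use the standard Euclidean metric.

Compare squared distances (the ordering matches that of the actual distances):
d²(R, class-A) = (8−(-5))² + (-13.5−(-6.5))² = 169 + 49 = 218
d²(R, class-B) = (8−(-11))² + (-13.5−(-13))² = 361 + 0.25 = 361.25
d²(R, class-C) = (8−(-11.5))² + (-13.5−13)² = 380.25 + 702.25 = 1082.5
d²(R, class-D) = (8−(-5.5))² + (-13.5−13)² = 182.25 + 702.25 = 884.5
d²(R, class-E) = (8−10.5)² + (-13.5−(-7))² = 6.25 + 42.25 = 48.5
class-E is nearest.

class-E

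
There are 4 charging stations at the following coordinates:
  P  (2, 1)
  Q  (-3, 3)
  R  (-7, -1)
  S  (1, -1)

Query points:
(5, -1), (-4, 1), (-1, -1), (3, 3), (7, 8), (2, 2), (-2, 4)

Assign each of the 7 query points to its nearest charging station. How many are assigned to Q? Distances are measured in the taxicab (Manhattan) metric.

(5, -1) — d to each: P:5, Q:12, R:12, S:4 → nearest is S
(-4, 1) — d to each: P:6, Q:3, R:5, S:7 → nearest is Q
(-1, -1) — d to each: P:5, Q:6, R:6, S:2 → nearest is S
(3, 3) — d to each: P:3, Q:6, R:14, S:6 → nearest is P
(7, 8) — d to each: P:12, Q:15, R:23, S:15 → nearest is P
(2, 2) — d to each: P:1, Q:6, R:12, S:4 → nearest is P
(-2, 4) — d to each: P:7, Q:2, R:10, S:8 → nearest is Q
2 of the 7 points have Q as nearest.

2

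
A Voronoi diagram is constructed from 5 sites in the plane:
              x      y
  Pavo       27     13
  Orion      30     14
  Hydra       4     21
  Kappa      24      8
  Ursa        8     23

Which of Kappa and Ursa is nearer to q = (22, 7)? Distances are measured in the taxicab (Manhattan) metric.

d(q, Kappa) = |22−24| + |7−8| = 2 + 1 = 3
d(q, Ursa) = |22−8| + |7−23| = 14 + 16 = 30
3 < 30, so Kappa is closer.

Kappa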